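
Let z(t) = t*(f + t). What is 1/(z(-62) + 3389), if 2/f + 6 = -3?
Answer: 9/65221 ≈ 0.00013799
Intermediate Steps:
f = -2/9 (f = 2/(-6 - 3) = 2/(-9) = 2*(-⅑) = -2/9 ≈ -0.22222)
z(t) = t*(-2/9 + t)
1/(z(-62) + 3389) = 1/((⅑)*(-62)*(-2 + 9*(-62)) + 3389) = 1/((⅑)*(-62)*(-2 - 558) + 3389) = 1/((⅑)*(-62)*(-560) + 3389) = 1/(34720/9 + 3389) = 1/(65221/9) = 9/65221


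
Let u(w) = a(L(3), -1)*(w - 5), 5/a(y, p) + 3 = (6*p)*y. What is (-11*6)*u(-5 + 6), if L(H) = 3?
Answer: -440/7 ≈ -62.857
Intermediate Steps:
a(y, p) = 5/(-3 + 6*p*y) (a(y, p) = 5/(-3 + (6*p)*y) = 5/(-3 + 6*p*y))
u(w) = 25/21 - 5*w/21 (u(w) = (5/(3*(-1 + 2*(-1)*3)))*(w - 5) = (5/(3*(-1 - 6)))*(-5 + w) = ((5/3)/(-7))*(-5 + w) = ((5/3)*(-⅐))*(-5 + w) = -5*(-5 + w)/21 = 25/21 - 5*w/21)
(-11*6)*u(-5 + 6) = (-11*6)*(25/21 - 5*(-5 + 6)/21) = -66*(25/21 - 5/21*1) = -66*(25/21 - 5/21) = -66*20/21 = -440/7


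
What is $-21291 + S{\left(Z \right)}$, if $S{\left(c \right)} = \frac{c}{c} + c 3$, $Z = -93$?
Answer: $-21569$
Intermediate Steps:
$S{\left(c \right)} = 1 + 3 c$
$-21291 + S{\left(Z \right)} = -21291 + \left(1 + 3 \left(-93\right)\right) = -21291 + \left(1 - 279\right) = -21291 - 278 = -21569$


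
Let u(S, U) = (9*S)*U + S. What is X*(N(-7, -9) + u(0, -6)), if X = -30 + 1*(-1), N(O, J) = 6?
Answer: -186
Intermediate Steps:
u(S, U) = S + 9*S*U (u(S, U) = 9*S*U + S = S + 9*S*U)
X = -31 (X = -30 - 1 = -31)
X*(N(-7, -9) + u(0, -6)) = -31*(6 + 0*(1 + 9*(-6))) = -31*(6 + 0*(1 - 54)) = -31*(6 + 0*(-53)) = -31*(6 + 0) = -31*6 = -186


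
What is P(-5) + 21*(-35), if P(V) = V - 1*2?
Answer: -742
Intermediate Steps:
P(V) = -2 + V (P(V) = V - 2 = -2 + V)
P(-5) + 21*(-35) = (-2 - 5) + 21*(-35) = -7 - 735 = -742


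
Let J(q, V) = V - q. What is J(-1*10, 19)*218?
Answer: 6322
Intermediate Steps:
J(-1*10, 19)*218 = (19 - (-1)*10)*218 = (19 - 1*(-10))*218 = (19 + 10)*218 = 29*218 = 6322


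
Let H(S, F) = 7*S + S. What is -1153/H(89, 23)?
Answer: -1153/712 ≈ -1.6194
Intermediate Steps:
H(S, F) = 8*S
-1153/H(89, 23) = -1153/(8*89) = -1153/712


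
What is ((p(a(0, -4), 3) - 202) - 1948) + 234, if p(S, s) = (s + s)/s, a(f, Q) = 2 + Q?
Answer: -1914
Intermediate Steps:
p(S, s) = 2 (p(S, s) = (2*s)/s = 2)
((p(a(0, -4), 3) - 202) - 1948) + 234 = ((2 - 202) - 1948) + 234 = (-200 - 1948) + 234 = -2148 + 234 = -1914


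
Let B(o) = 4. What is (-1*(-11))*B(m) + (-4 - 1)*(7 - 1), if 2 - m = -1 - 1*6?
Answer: 14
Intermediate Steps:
m = 9 (m = 2 - (-1 - 1*6) = 2 - (-1 - 6) = 2 - 1*(-7) = 2 + 7 = 9)
(-1*(-11))*B(m) + (-4 - 1)*(7 - 1) = -1*(-11)*4 + (-4 - 1)*(7 - 1) = 11*4 - 5*6 = 44 - 30 = 14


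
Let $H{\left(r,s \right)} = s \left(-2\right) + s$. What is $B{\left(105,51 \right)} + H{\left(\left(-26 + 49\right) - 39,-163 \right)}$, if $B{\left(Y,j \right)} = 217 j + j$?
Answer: $11281$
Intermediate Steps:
$B{\left(Y,j \right)} = 218 j$
$H{\left(r,s \right)} = - s$ ($H{\left(r,s \right)} = - 2 s + s = - s$)
$B{\left(105,51 \right)} + H{\left(\left(-26 + 49\right) - 39,-163 \right)} = 218 \cdot 51 - -163 = 11118 + 163 = 11281$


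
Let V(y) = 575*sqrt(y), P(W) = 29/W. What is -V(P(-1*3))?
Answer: -575*I*sqrt(87)/3 ≈ -1787.7*I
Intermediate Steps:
-V(P(-1*3)) = -575*sqrt(29/((-1*3))) = -575*sqrt(29/(-3)) = -575*sqrt(29*(-1/3)) = -575*sqrt(-29/3) = -575*I*sqrt(87)/3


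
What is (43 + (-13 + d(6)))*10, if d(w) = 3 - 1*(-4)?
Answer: 370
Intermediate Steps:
d(w) = 7 (d(w) = 3 + 4 = 7)
(43 + (-13 + d(6)))*10 = (43 + (-13 + 7))*10 = (43 - 6)*10 = 37*10 = 370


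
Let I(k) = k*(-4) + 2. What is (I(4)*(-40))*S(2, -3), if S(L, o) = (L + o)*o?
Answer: 1680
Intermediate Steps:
S(L, o) = o*(L + o)
I(k) = 2 - 4*k (I(k) = -4*k + 2 = 2 - 4*k)
(I(4)*(-40))*S(2, -3) = ((2 - 4*4)*(-40))*(-3*(2 - 3)) = ((2 - 16)*(-40))*(-3*(-1)) = -14*(-40)*3 = 560*3 = 1680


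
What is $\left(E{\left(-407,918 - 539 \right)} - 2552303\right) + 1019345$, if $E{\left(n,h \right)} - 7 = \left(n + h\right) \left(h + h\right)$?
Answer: $-1554175$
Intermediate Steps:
$E{\left(n,h \right)} = 7 + 2 h \left(h + n\right)$ ($E{\left(n,h \right)} = 7 + \left(n + h\right) \left(h + h\right) = 7 + \left(h + n\right) 2 h = 7 + 2 h \left(h + n\right)$)
$\left(E{\left(-407,918 - 539 \right)} - 2552303\right) + 1019345 = \left(\left(7 + 2 \left(918 - 539\right)^{2} + 2 \left(918 - 539\right) \left(-407\right)\right) - 2552303\right) + 1019345 = \left(\left(7 + 2 \cdot 379^{2} + 2 \cdot 379 \left(-407\right)\right) - 2552303\right) + 1019345 = \left(\left(7 + 2 \cdot 143641 - 308506\right) - 2552303\right) + 1019345 = \left(\left(7 + 287282 - 308506\right) - 2552303\right) + 1019345 = \left(-21217 - 2552303\right) + 1019345 = -2573520 + 1019345 = -1554175$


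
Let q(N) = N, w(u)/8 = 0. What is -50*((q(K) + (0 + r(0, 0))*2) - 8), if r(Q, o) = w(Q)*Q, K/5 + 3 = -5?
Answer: 2400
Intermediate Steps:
K = -40 (K = -15 + 5*(-5) = -15 - 25 = -40)
w(u) = 0 (w(u) = 8*0 = 0)
r(Q, o) = 0 (r(Q, o) = 0*Q = 0)
-50*((q(K) + (0 + r(0, 0))*2) - 8) = -50*((-40 + (0 + 0)*2) - 8) = -50*((-40 + 0*2) - 8) = -50*((-40 + 0) - 8) = -50*(-40 - 8) = -50*(-48) = 2400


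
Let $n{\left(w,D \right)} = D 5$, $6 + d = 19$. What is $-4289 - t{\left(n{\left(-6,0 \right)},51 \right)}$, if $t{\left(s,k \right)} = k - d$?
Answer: $-4327$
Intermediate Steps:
$d = 13$ ($d = -6 + 19 = 13$)
$n{\left(w,D \right)} = 5 D$
$t{\left(s,k \right)} = -13 + k$ ($t{\left(s,k \right)} = k - 13 = -13 + k$)
$-4289 - t{\left(n{\left(-6,0 \right)},51 \right)} = -4289 - \left(-13 + 51\right) = -4289 - 38 = -4327$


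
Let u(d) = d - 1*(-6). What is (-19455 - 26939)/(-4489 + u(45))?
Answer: 23197/2219 ≈ 10.454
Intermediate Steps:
u(d) = 6 + d (u(d) = d + 6 = 6 + d)
(-19455 - 26939)/(-4489 + u(45)) = (-19455 - 26939)/(-4489 + (6 + 45)) = -46394/(-4489 + 51) = -46394/(-4438) = -46394*(-1/4438) = 23197/2219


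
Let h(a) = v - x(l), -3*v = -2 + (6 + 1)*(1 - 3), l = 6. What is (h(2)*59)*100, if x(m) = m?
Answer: -11800/3 ≈ -3933.3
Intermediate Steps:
v = 16/3 (v = -(-2 + (6 + 1)*(1 - 3))/3 = -(-2 + 7*(-2))/3 = -(-2 - 14)/3 = -⅓*(-16) = 16/3 ≈ 5.3333)
h(a) = -⅔ (h(a) = 16/3 - 1*6 = 16/3 - 6 = -⅔)
(h(2)*59)*100 = -⅔*59*100 = -118/3*100 = -11800/3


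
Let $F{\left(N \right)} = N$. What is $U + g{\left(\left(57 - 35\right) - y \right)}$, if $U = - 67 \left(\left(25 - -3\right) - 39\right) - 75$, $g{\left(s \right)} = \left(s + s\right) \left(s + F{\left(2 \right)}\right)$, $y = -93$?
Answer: $27572$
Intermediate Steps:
$g{\left(s \right)} = 2 s \left(2 + s\right)$ ($g{\left(s \right)} = \left(s + s\right) \left(s + 2\right) = 2 s \left(2 + s\right)$)
$U = 662$ ($U = - 67 \left(\left(25 + 3\right) - 39\right) - 75 = - 67 \left(28 - 39\right) - 75 = \left(-67\right) \left(-11\right) - 75 = 737 - 75 = 662$)
$U + g{\left(\left(57 - 35\right) - y \right)} = 662 + 2 \left(\left(57 - 35\right) - -93\right) \left(2 + \left(\left(57 - 35\right) - -93\right)\right) = 662 + 2 \left(22 + 93\right) \left(2 + \left(22 + 93\right)\right) = 662 + 2 \cdot 115 \left(2 + 115\right) = 662 + 2 \cdot 115 \cdot 117 = 662 + 26910 = 27572$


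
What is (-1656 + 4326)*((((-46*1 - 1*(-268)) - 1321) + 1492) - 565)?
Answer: -459240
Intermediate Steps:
(-1656 + 4326)*((((-46*1 - 1*(-268)) - 1321) + 1492) - 565) = 2670*((((-46 + 268) - 1321) + 1492) - 565) = 2670*(((222 - 1321) + 1492) - 565) = 2670*((-1099 + 1492) - 565) = 2670*(393 - 565) = 2670*(-172) = -459240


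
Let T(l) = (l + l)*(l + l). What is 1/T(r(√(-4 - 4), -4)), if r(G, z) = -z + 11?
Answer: 1/900 ≈ 0.0011111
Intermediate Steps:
r(G, z) = 11 - z
T(l) = 4*l² (T(l) = (2*l)*(2*l) = 4*l²)
1/T(r(√(-4 - 4), -4)) = 1/(4*(11 - 1*(-4))²) = 1/(4*(11 + 4)²) = 1/(4*15²) = 1/(4*225) = 1/900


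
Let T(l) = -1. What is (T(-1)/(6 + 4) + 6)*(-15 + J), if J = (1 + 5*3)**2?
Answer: 14219/10 ≈ 1421.9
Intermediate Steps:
J = 256 (J = (1 + 15)**2 = 16**2 = 256)
(T(-1)/(6 + 4) + 6)*(-15 + J) = (-1/(6 + 4) + 6)*(-15 + 256) = (-1/10 + 6)*241 = (59/10)*241 = 14219/10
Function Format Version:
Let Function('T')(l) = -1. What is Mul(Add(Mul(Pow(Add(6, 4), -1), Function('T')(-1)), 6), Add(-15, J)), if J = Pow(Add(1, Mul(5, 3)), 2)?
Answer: Rational(14219, 10) ≈ 1421.9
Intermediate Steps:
J = 256 (J = Pow(Add(1, 15), 2) = Pow(16, 2) = 256)
Mul(Add(Mul(Pow(Add(6, 4), -1), Function('T')(-1)), 6), Add(-15, J)) = Mul(Add(Mul(Pow(Add(6, 4), -1), -1), 6), Add(-15, 256)) = Mul(Add(Mul(Pow(10, -1), -1), 6), 241) = Mul(Add(Mul(Rational(1, 10), -1), 6), 241) = Mul(Add(Rational(-1, 10), 6), 241) = Mul(Rational(59, 10), 241) = Rational(14219, 10)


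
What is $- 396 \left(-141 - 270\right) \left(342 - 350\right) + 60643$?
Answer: $-1241405$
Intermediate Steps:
$- 396 \left(-141 - 270\right) \left(342 - 350\right) + 60643 = - 396 \left(\left(-411\right) \left(-8\right)\right) + 60643 = \left(-396\right) 3288 + 60643 = -1302048 + 60643 = -1241405$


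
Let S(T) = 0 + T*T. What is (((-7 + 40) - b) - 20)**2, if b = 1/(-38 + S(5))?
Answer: 28900/169 ≈ 171.01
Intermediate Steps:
S(T) = T**2 (S(T) = 0 + T**2 = T**2)
b = -1/13 (b = 1/(-38 + 5**2) = 1/(-38 + 25) = 1/(-13) = -1/13 ≈ -0.076923)
(((-7 + 40) - b) - 20)**2 = (((-7 + 40) - 1*(-1/13)) - 20)**2 = ((33 + 1/13) - 20)**2 = (430/13 - 20)**2 = (170/13)**2 = 28900/169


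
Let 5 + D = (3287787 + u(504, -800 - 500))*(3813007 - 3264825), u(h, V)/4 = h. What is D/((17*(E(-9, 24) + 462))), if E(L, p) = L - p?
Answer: 1803410788141/7293 ≈ 2.4728e+8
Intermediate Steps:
u(h, V) = 4*h
D = 1803410788141 (D = -5 + (3287787 + 4*504)*(3813007 - 3264825) = -5 + (3287787 + 2016)*548182 = -5 + 3289803*548182 = -5 + 1803410788146 = 1803410788141)
D/((17*(E(-9, 24) + 462))) = 1803410788141/((17*((-9 - 1*24) + 462))) = 1803410788141/((17*((-9 - 24) + 462))) = 1803410788141/((17*(-33 + 462))) = 1803410788141/((17*429)) = 1803410788141/7293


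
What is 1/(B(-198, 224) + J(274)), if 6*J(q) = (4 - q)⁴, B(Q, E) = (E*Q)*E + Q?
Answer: 1/875799954 ≈ 1.1418e-9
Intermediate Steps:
B(Q, E) = Q + Q*E² (B(Q, E) = Q*E² + Q = Q + Q*E²)
J(q) = (4 - q)⁴/6
1/(B(-198, 224) + J(274)) = 1/(-198*(1 + 224²) + (-4 + 274)⁴/6) = 1/(-198*(1 + 50176) + (⅙)*270⁴) = 1/(-198*50177 + (⅙)*5314410000) = 1/(-9935046 + 885735000) = 1/875799954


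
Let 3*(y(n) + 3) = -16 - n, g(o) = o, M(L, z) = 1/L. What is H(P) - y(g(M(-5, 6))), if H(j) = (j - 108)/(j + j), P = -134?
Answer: 18431/2010 ≈ 9.1696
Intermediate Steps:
y(n) = -25/3 - n/3 (y(n) = -3 + (-16 - n)/3 = -3 + (-16/3 - n/3) = -25/3 - n/3)
H(j) = (-108 + j)/(2*j) (H(j) = (-108 + j)/((2*j)) = (-108 + j)*(1/(2*j)) = (-108 + j)/(2*j))
H(P) - y(g(M(-5, 6))) = (½)*(-108 - 134)/(-134) - (-25/3 - ⅓/(-5)) = (½)*(-1/134)*(-242) - (-25/3 - ⅓*(-⅕)) = 121/134 - (-25/3 + 1/15) = 121/134 - 1*(-124/15) = 121/134 + 124/15 = 18431/2010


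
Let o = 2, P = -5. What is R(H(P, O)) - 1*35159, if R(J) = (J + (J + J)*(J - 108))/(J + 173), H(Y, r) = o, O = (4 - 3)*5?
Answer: -6153247/175 ≈ -35161.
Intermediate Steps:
O = 5 (O = 1*5 = 5)
H(Y, r) = 2
R(J) = (J + 2*J*(-108 + J))/(173 + J) (R(J) = (J + (2*J)*(-108 + J))/(173 + J) = (J + 2*J*(-108 + J))/(173 + J))
R(H(P, O)) - 1*35159 = 2*(-215 + 2*2)/(173 + 2) - 1*35159 = 2*(-215 + 4)/175 - 35159 = 2*(1/175)*(-211) - 35159 = -422/175 - 35159 = -6153247/175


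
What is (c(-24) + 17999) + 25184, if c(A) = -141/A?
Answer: 345511/8 ≈ 43189.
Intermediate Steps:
(c(-24) + 17999) + 25184 = (-141/(-24) + 17999) + 25184 = (-141*(-1/24) + 17999) + 25184 = (47/8 + 17999) + 25184 = 144039/8 + 25184 = 345511/8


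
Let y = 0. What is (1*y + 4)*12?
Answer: 48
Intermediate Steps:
(1*y + 4)*12 = (1*0 + 4)*12 = (0 + 4)*12 = 4*12 = 48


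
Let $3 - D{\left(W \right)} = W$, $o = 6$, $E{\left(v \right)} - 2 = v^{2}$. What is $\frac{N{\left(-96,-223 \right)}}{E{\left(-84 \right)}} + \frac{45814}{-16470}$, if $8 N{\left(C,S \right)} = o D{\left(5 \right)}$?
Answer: $- \frac{323379917}{116245260} \approx -2.7819$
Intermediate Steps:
$E{\left(v \right)} = 2 + v^{2}$
$D{\left(W \right)} = 3 - W$
$N{\left(C,S \right)} = - \frac{3}{2}$ ($N{\left(C,S \right)} = \frac{6 \left(3 - 5\right)}{8} = \frac{6 \left(-2\right)}{8} = \frac{1}{8} \left(-12\right) = - \frac{3}{2}$)
$\frac{N{\left(-96,-223 \right)}}{E{\left(-84 \right)}} + \frac{45814}{-16470} = - \frac{3}{2 \left(2 + \left(-84\right)^{2}\right)} + \frac{45814}{-16470} = - \frac{3}{2 \left(2 + 7056\right)} + 45814 \left(- \frac{1}{16470}\right) = - \frac{3}{2 \cdot 7058} - \frac{22907}{8235} = \left(- \frac{3}{2}\right) \frac{1}{7058} - \frac{22907}{8235} = - \frac{3}{14116} - \frac{22907}{8235} = - \frac{323379917}{116245260}$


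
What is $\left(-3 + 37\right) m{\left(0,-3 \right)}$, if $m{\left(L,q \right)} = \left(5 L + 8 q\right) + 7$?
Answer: $-578$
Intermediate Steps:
$m{\left(L,q \right)} = 7 + 5 L + 8 q$
$\left(-3 + 37\right) m{\left(0,-3 \right)} = \left(-3 + 37\right) \left(7 + 5 \cdot 0 + 8 \left(-3\right)\right) = 34 \left(7 + 0 - 24\right) = 34 \left(-17\right) = -578$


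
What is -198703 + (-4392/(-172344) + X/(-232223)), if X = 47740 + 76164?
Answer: -331356651266004/1667593363 ≈ -1.9870e+5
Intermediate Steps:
X = 123904
-198703 + (-4392/(-172344) + X/(-232223)) = -198703 + (-4392/(-172344) + 123904/(-232223)) = -198703 + (-4392*(-1/172344) + 123904*(-1/232223)) = -198703 + (183/7181 - 123904/232223) = -198703 - 847257815/1667593363 = -331356651266004/1667593363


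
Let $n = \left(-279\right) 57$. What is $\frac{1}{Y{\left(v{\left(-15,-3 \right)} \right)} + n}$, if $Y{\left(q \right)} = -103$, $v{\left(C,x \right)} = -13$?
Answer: $- \frac{1}{16006} \approx -6.2477 \cdot 10^{-5}$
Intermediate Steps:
$n = -15903$
$\frac{1}{Y{\left(v{\left(-15,-3 \right)} \right)} + n} = \frac{1}{-103 - 15903} = \frac{1}{-16006} = - \frac{1}{16006}$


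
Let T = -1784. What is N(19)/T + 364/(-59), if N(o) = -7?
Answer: -648963/105256 ≈ -6.1656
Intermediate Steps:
N(19)/T + 364/(-59) = -7/(-1784) + 364/(-59) = -7*(-1/1784) + 364*(-1/59) = 7/1784 - 364/59 = -648963/105256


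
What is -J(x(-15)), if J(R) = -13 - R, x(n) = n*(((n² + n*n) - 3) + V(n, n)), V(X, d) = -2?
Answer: -6662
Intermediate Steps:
x(n) = n*(-5 + 2*n²) (x(n) = n*(((n² + n*n) - 3) - 2) = n*(((n² + n²) - 3) - 2) = n*((2*n² - 3) - 2) = n*((-3 + 2*n²) - 2) = n*(-5 + 2*n²))
-J(x(-15)) = -(-13 - (-15)*(-5 + 2*(-15)²)) = -(-13 - (-15)*(-5 + 2*225)) = -(-13 - (-15)*(-5 + 450)) = -(-13 - (-15)*445) = -(-13 - 1*(-6675)) = -(-13 + 6675) = -1*6662 = -6662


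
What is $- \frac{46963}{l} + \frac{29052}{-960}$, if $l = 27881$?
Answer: $- \frac{10179563}{318640} \approx -31.947$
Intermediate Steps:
$- \frac{46963}{l} + \frac{29052}{-960} = - \frac{46963}{27881} + \frac{29052}{-960} = \left(-46963\right) \frac{1}{27881} + 29052 \left(- \frac{1}{960}\right) = - \frac{6709}{3983} - \frac{2421}{80} = - \frac{10179563}{318640}$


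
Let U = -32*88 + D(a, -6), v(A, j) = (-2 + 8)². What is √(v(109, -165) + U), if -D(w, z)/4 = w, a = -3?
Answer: 4*I*√173 ≈ 52.612*I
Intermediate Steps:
D(w, z) = -4*w
v(A, j) = 36 (v(A, j) = 6² = 36)
U = -2804 (U = -32*88 - 4*(-3) = -2816 + 12 = -2804)
√(v(109, -165) + U) = √(36 - 2804) = √(-2768) = 4*I*√173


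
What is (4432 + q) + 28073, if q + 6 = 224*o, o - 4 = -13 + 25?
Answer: 36083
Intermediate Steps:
o = 16 (o = 4 + (-13 + 25) = 4 + 12 = 16)
q = 3578 (q = -6 + 224*16 = -6 + 3584 = 3578)
(4432 + q) + 28073 = (4432 + 3578) + 28073 = 8010 + 28073 = 36083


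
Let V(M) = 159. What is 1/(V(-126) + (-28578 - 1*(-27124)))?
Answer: -1/1295 ≈ -0.00077220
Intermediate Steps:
1/(V(-126) + (-28578 - 1*(-27124))) = 1/(159 + (-28578 - 1*(-27124))) = 1/(159 + (-28578 + 27124)) = 1/(159 - 1454) = 1/(-1295) = -1/1295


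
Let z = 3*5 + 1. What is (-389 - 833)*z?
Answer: -19552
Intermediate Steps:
z = 16 (z = 15 + 1 = 16)
(-389 - 833)*z = (-389 - 833)*16 = -1222*16 = -19552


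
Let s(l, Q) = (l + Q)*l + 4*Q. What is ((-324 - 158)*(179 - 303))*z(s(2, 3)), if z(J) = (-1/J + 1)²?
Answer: 6589422/121 ≈ 54458.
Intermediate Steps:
s(l, Q) = 4*Q + l*(Q + l) (s(l, Q) = (Q + l)*l + 4*Q = l*(Q + l) + 4*Q = 4*Q + l*(Q + l))
z(J) = (1 - 1/J)²
((-324 - 158)*(179 - 303))*z(s(2, 3)) = ((-324 - 158)*(179 - 303))*((-1 + (2² + 4*3 + 3*2))²/(2² + 4*3 + 3*2)²) = (-482*(-124))*((-1 + (4 + 12 + 6))²/(4 + 12 + 6)²) = 59768*((-1 + 22)²/22²) = 59768*((1/484)*21²) = 59768*((1/484)*441) = 59768*(441/484) = 6589422/121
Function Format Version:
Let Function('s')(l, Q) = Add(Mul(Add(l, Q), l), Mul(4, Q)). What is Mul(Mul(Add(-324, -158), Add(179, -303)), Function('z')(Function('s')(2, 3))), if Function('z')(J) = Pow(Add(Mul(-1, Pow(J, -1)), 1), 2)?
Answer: Rational(6589422, 121) ≈ 54458.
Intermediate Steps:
Function('s')(l, Q) = Add(Mul(4, Q), Mul(l, Add(Q, l))) (Function('s')(l, Q) = Add(Mul(Add(Q, l), l), Mul(4, Q)) = Add(Mul(l, Add(Q, l)), Mul(4, Q)) = Add(Mul(4, Q), Mul(l, Add(Q, l))))
Function('z')(J) = Pow(Add(1, Mul(-1, Pow(J, -1))), 2)
Mul(Mul(Add(-324, -158), Add(179, -303)), Function('z')(Function('s')(2, 3))) = Mul(Mul(Add(-324, -158), Add(179, -303)), Mul(Pow(Add(Pow(2, 2), Mul(4, 3), Mul(3, 2)), -2), Pow(Add(-1, Add(Pow(2, 2), Mul(4, 3), Mul(3, 2))), 2))) = Mul(Mul(-482, -124), Mul(Pow(Add(4, 12, 6), -2), Pow(Add(-1, Add(4, 12, 6)), 2))) = Mul(59768, Mul(Pow(22, -2), Pow(Add(-1, 22), 2))) = Mul(59768, Mul(Rational(1, 484), Pow(21, 2))) = Mul(59768, Mul(Rational(1, 484), 441)) = Mul(59768, Rational(441, 484)) = Rational(6589422, 121)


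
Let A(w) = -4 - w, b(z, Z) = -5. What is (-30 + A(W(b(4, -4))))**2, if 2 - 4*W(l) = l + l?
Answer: 1369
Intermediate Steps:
W(l) = 1/2 - l/2 (W(l) = 1/2 - (l + l)/4 = 1/2 - l/2)
(-30 + A(W(b(4, -4))))**2 = (-30 + (-4 - (1/2 - 1/2*(-5))))**2 = (-30 + (-4 - (1/2 + 5/2)))**2 = (-30 + (-4 - 1*3))**2 = (-30 + (-4 - 3))**2 = (-30 - 7)**2 = (-37)**2 = 1369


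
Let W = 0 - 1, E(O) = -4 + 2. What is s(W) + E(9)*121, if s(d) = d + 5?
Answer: -238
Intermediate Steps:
E(O) = -2
W = -1
s(d) = 5 + d
s(W) + E(9)*121 = (5 - 1) - 2*121 = 4 - 242 = -238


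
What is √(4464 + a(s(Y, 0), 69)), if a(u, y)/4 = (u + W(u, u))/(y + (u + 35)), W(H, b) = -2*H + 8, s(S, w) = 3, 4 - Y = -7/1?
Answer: 2*√12777619/107 ≈ 66.815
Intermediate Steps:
Y = 11 (Y = 4 - (-7)/1 = 4 - (-7) = 4 - 1*(-7) = 4 + 7 = 11)
W(H, b) = 8 - 2*H
a(u, y) = 4*(8 - u)/(35 + u + y) (a(u, y) = 4*((u + (8 - 2*u))/(y + (u + 35))) = 4*((8 - u)/(y + (35 + u))) = 4*((8 - u)/(35 + u + y)) = 4*(8 - u)/(35 + u + y))
√(4464 + a(s(Y, 0), 69)) = √(4464 + 4*(8 - 1*3)/(35 + 3 + 69)) = √(4464 + 4*(8 - 3)/107) = √(4464 + 4*(1/107)*5) = √(4464 + 20/107) = √(477668/107) = 2*√12777619/107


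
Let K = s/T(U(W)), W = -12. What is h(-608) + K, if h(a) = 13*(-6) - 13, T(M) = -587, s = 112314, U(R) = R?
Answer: -165731/587 ≈ -282.34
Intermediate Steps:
h(a) = -91 (h(a) = -78 - 13 = -91)
K = -112314/587 (K = 112314/(-587) = 112314*(-1/587) = -112314/587 ≈ -191.34)
h(-608) + K = -91 - 112314/587 = -165731/587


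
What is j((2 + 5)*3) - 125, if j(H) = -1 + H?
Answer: -105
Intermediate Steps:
j((2 + 5)*3) - 125 = (-1 + (2 + 5)*3) - 125 = (-1 + 7*3) - 125 = (-1 + 21) - 125 = 20 - 125 = -105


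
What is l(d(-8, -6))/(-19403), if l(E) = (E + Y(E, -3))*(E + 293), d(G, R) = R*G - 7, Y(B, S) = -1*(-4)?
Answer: -15030/19403 ≈ -0.77462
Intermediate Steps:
Y(B, S) = 4
d(G, R) = -7 + G*R (d(G, R) = G*R - 7 = -7 + G*R)
l(E) = (4 + E)*(293 + E) (l(E) = (E + 4)*(E + 293) = (4 + E)*(293 + E))
l(d(-8, -6))/(-19403) = (1172 + (-7 - 8*(-6))**2 + 297*(-7 - 8*(-6)))/(-19403) = (1172 + (-7 + 48)**2 + 297*(-7 + 48))*(-1/19403) = (1172 + 41**2 + 297*41)*(-1/19403) = (1172 + 1681 + 12177)*(-1/19403) = 15030*(-1/19403) = -15030/19403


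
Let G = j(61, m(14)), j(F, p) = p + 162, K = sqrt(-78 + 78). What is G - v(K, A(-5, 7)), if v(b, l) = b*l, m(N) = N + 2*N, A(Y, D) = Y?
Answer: 204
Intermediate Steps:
K = 0 (K = sqrt(0) = 0)
m(N) = 3*N
j(F, p) = 162 + p
G = 204 (G = 162 + 3*14 = 162 + 42 = 204)
G - v(K, A(-5, 7)) = 204 - 0*(-5) = 204 - 1*0 = 204 + 0 = 204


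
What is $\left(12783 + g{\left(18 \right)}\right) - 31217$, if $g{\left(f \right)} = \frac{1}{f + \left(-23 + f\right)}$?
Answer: $- \frac{239641}{13} \approx -18434.0$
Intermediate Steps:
$g{\left(f \right)} = \frac{1}{-23 + 2 f}$
$\left(12783 + g{\left(18 \right)}\right) - 31217 = \left(12783 + \frac{1}{-23 + 2 \cdot 18}\right) - 31217 = \left(12783 + \frac{1}{-23 + 36}\right) - 31217 = \left(12783 + \frac{1}{13}\right) - 31217 = \frac{166180}{13} - 31217 = - \frac{239641}{13}$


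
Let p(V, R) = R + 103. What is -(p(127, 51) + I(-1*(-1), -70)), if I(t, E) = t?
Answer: -155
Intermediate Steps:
p(V, R) = 103 + R
-(p(127, 51) + I(-1*(-1), -70)) = -((103 + 51) - 1*(-1)) = -(154 + 1) = -1*155 = -155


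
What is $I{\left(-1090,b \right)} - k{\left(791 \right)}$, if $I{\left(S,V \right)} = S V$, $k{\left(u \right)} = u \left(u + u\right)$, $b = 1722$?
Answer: $-3128342$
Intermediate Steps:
$k{\left(u \right)} = 2 u^{2}$ ($k{\left(u \right)} = u 2 u = 2 u^{2}$)
$I{\left(-1090,b \right)} - k{\left(791 \right)} = \left(-1090\right) 1722 - 2 \cdot 791^{2} = -1876980 - 2 \cdot 625681 = -1876980 - 1251362 = -3128342$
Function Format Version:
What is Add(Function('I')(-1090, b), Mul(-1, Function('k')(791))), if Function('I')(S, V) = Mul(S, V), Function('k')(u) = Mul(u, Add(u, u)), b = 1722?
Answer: -3128342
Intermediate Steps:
Function('k')(u) = Mul(2, Pow(u, 2)) (Function('k')(u) = Mul(u, Mul(2, u)) = Mul(2, Pow(u, 2)))
Add(Function('I')(-1090, b), Mul(-1, Function('k')(791))) = Add(Mul(-1090, 1722), Mul(-1, Mul(2, Pow(791, 2)))) = Add(-1876980, Mul(-1, Mul(2, 625681))) = Add(-1876980, Mul(-1, 1251362)) = Add(-1876980, -1251362) = -3128342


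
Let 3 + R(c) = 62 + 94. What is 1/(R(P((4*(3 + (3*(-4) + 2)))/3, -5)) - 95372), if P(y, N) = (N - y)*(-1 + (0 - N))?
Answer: -1/95219 ≈ -1.0502e-5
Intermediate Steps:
P(y, N) = (-1 - N)*(N - y) (P(y, N) = (N - y)*(-1 - N) = (-1 - N)*(N - y))
R(c) = 153 (R(c) = -3 + (62 + 94) = -3 + 156 = 153)
1/(R(P((4*(3 + (3*(-4) + 2)))/3, -5)) - 95372) = 1/(153 - 95372) = 1/(-95219) = -1/95219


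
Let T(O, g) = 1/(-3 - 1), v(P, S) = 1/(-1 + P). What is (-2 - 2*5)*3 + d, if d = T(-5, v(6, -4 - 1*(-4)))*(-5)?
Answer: -139/4 ≈ -34.750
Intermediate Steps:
T(O, g) = -¼ (T(O, g) = 1/(-4) = -¼)
d = 5/4 (d = -¼*(-5) = 5/4 ≈ 1.2500)
(-2 - 2*5)*3 + d = (-2 - 2*5)*3 + 5/4 = (-2 - 10)*3 + 5/4 = -12*3 + 5/4 = -36 + 5/4 = -139/4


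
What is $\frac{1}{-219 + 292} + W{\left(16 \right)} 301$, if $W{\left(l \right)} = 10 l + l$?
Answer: $\frac{3867249}{73} \approx 52976.0$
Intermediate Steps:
$W{\left(l \right)} = 11 l$
$\frac{1}{-219 + 292} + W{\left(16 \right)} 301 = \frac{1}{-219 + 292} + 11 \cdot 16 \cdot 301 = \frac{1}{73} + 176 \cdot 301 = \frac{1}{73} + 52976 = \frac{3867249}{73}$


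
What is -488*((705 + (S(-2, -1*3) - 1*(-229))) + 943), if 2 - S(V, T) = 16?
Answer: -909144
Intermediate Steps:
S(V, T) = -14 (S(V, T) = 2 - 1*16 = 2 - 16 = -14)
-488*((705 + (S(-2, -1*3) - 1*(-229))) + 943) = -488*((705 + (-14 - 1*(-229))) + 943) = -488*((705 + (-14 + 229)) + 943) = -488*((705 + 215) + 943) = -488*(920 + 943) = -488*1863 = -909144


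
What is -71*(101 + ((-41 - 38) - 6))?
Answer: -1136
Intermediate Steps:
-71*(101 + ((-41 - 38) - 6)) = -71*(101 + (-79 - 6)) = -71*(101 - 85) = -71*16 = -1136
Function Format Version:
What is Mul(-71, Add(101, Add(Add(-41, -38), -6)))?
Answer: -1136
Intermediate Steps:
Mul(-71, Add(101, Add(Add(-41, -38), -6))) = Mul(-71, Add(101, Add(-79, -6))) = Mul(-71, Add(101, -85)) = Mul(-71, 16) = -1136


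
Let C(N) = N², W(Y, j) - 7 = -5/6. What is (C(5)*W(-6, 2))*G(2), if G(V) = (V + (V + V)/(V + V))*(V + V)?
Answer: 1850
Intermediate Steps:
W(Y, j) = 37/6 (W(Y, j) = 7 - 5/6 = 7 - 5*⅙ = 7 - ⅚ = 37/6)
G(V) = 2*V*(1 + V) (G(V) = (V + (2*V)/((2*V)))*(2*V) = (V + (2*V)*(1/(2*V)))*(2*V) = (V + 1)*(2*V) = (1 + V)*(2*V) = 2*V*(1 + V))
(C(5)*W(-6, 2))*G(2) = (5²*(37/6))*(2*2*(1 + 2)) = (25*(37/6))*(2*2*3) = (925/6)*12 = 1850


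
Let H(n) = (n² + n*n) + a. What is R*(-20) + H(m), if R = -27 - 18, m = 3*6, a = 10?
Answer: 1558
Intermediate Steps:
m = 18
R = -45
H(n) = 10 + 2*n² (H(n) = (n² + n*n) + 10 = (n² + n²) + 10 = 2*n² + 10 = 10 + 2*n²)
R*(-20) + H(m) = -45*(-20) + (10 + 2*18²) = 900 + (10 + 2*324) = 900 + (10 + 648) = 900 + 658 = 1558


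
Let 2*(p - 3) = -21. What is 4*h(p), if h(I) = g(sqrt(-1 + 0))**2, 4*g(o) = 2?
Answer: 1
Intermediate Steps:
g(o) = 1/2 (g(o) = (1/4)*2 = 1/2)
p = -15/2 (p = 3 + (1/2)*(-21) = 3 - 21/2 = -15/2 ≈ -7.5000)
h(I) = 1/4 (h(I) = (1/2)**2 = 1/4)
4*h(p) = 4*(1/4) = 1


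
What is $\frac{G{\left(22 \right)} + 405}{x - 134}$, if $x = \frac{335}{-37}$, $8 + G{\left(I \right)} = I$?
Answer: $- \frac{15503}{5293} \approx -2.929$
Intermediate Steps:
$G{\left(I \right)} = -8 + I$
$x = - \frac{335}{37}$ ($x = 335 \left(- \frac{1}{37}\right) = - \frac{335}{37} \approx -9.054$)
$\frac{G{\left(22 \right)} + 405}{x - 134} = \frac{\left(-8 + 22\right) + 405}{- \frac{335}{37} - 134} = \frac{14 + 405}{- \frac{5293}{37}} = 419 \left(- \frac{37}{5293}\right) = - \frac{15503}{5293}$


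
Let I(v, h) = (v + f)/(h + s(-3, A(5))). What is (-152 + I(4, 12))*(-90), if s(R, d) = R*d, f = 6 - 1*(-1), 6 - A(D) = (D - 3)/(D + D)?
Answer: 41590/3 ≈ 13863.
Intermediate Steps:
A(D) = 6 - (-3 + D)/(2*D) (A(D) = 6 - (D - 3)/(D + D) = 6 - (-3 + D)/(2*D))
f = 7 (f = 6 + 1 = 7)
I(v, h) = (7 + v)/(-87/5 + h) (I(v, h) = (v + 7)/(h - 3*(3 + 11*5)/(2*5)) = (7 + v)/(h - 3*(3 + 55)/(2*5)) = (7 + v)/(h - 3*58/(2*5)) = (7 + v)/(h - 3*29/5) = (7 + v)/(h - 87/5) = (7 + v)/(-87/5 + h))
(-152 + I(4, 12))*(-90) = (-152 + 5*(7 + 4)/(-87 + 5*12))*(-90) = (-152 + 5*11/(-87 + 60))*(-90) = (-152 + 5*11/(-27))*(-90) = (-152 + 5*(-1/27)*11)*(-90) = (-152 - 55/27)*(-90) = -4159/27*(-90) = 41590/3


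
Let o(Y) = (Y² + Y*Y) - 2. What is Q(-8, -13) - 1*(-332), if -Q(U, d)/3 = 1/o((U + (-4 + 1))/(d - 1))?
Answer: 8398/25 ≈ 335.92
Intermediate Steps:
o(Y) = -2 + 2*Y² (o(Y) = (Y² + Y²) - 2 = 2*Y² - 2 = -2 + 2*Y²)
Q(U, d) = -3/(-2 + 2*(-3 + U)²/(-1 + d)²) (Q(U, d) = -3/(-2 + 2*((U + (-4 + 1))/(d - 1))²) = -3/(-2 + 2*((U - 3)/(-1 + d))²) = -3/(-2 + 2*((-3 + U)/(-1 + d))²) = -3/(-2 + 2*((-3 + U)²/(-1 + d)²)) = -3/(-2 + 2*(-3 + U)²/(-1 + d)²))
Q(-8, -13) - 1*(-332) = -3*(-1 - 13)²/(-2*(-1 - 13)² + 2*(-3 - 8)²) - 1*(-332) = -3*(-14)²/(-2*(-14)² + 2*(-11)²) + 332 = -3*196/(-2*196 + 2*121) + 332 = -3*196/(-392 + 242) + 332 = -3*196/(-150) + 332 = -3*196*(-1/150) + 332 = 98/25 + 332 = 8398/25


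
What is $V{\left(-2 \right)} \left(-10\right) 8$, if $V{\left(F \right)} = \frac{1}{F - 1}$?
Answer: $\frac{80}{3} \approx 26.667$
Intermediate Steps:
$V{\left(F \right)} = \frac{1}{-1 + F}$
$V{\left(-2 \right)} \left(-10\right) 8 = \frac{1}{-1 - 2} \left(-10\right) 8 = \frac{1}{-3} \left(-10\right) 8 = \left(- \frac{1}{3}\right) \left(-10\right) 8 = \frac{10}{3} \cdot 8 = \frac{80}{3}$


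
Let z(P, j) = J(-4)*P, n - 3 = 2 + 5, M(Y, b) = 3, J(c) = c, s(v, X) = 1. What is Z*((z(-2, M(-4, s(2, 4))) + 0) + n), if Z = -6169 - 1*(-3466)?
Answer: -48654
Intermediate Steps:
n = 10 (n = 3 + (2 + 5) = 3 + 7 = 10)
z(P, j) = -4*P
Z = -2703 (Z = -6169 + 3466 = -2703)
Z*((z(-2, M(-4, s(2, 4))) + 0) + n) = -2703*((-4*(-2) + 0) + 10) = -2703*((8 + 0) + 10) = -2703*(8 + 10) = -2703*18 = -48654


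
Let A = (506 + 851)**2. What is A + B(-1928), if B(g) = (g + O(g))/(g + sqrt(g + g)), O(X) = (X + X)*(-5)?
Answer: 1776989609/965 - 18*I*sqrt(241)/965 ≈ 1.8414e+6 - 0.28957*I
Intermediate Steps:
O(X) = -10*X (O(X) = (2*X)*(-5) = -10*X)
A = 1841449 (A = 1357**2 = 1841449)
B(g) = -9*g/(g + sqrt(2)*sqrt(g)) (B(g) = (g - 10*g)/(g + sqrt(g + g)) = (-9*g)/(g + sqrt(2*g)) = (-9*g)/(g + sqrt(2)*sqrt(g)) = -9*g/(g + sqrt(2)*sqrt(g)))
A + B(-1928) = 1841449 - 9*(-1928)/(-1928 + sqrt(2)*sqrt(-1928)) = 1841449 - 9*(-1928)/(-1928 + sqrt(2)*(2*I*sqrt(482))) = 1841449 - 9*(-1928)/(-1928 + 4*I*sqrt(241)) = 1841449 + 17352/(-1928 + 4*I*sqrt(241))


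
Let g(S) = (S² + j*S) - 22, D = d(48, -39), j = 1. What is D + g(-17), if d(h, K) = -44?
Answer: 206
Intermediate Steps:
D = -44
g(S) = -22 + S + S² (g(S) = (S² + 1*S) - 22 = (S² + S) - 22 = (S + S²) - 22 = -22 + S + S²)
D + g(-17) = -44 + (-22 - 17 + (-17)²) = -44 + (-22 - 17 + 289) = -44 + 250 = 206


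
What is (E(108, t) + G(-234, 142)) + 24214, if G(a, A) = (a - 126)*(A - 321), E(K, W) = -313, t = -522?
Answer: 88341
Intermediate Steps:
G(a, A) = (-321 + A)*(-126 + a) (G(a, A) = (-126 + a)*(-321 + A) = (-321 + A)*(-126 + a))
(E(108, t) + G(-234, 142)) + 24214 = (-313 + (40446 - 321*(-234) - 126*142 + 142*(-234))) + 24214 = (-313 + (40446 + 75114 - 17892 - 33228)) + 24214 = (-313 + 64440) + 24214 = 64127 + 24214 = 88341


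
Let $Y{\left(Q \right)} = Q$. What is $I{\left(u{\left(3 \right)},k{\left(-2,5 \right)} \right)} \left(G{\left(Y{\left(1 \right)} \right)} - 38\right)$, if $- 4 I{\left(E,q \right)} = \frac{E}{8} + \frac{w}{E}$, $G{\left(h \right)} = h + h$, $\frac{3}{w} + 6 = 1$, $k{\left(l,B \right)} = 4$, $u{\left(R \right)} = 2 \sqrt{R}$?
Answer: $\frac{27 \sqrt{3}}{20} \approx 2.3383$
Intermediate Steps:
$w = - \frac{3}{5}$ ($w = \frac{3}{-6 + 1} = \frac{3}{-5} = 3 \left(- \frac{1}{5}\right) = - \frac{3}{5} \approx -0.6$)
$G{\left(h \right)} = 2 h$
$I{\left(E,q \right)} = - \frac{E}{32} + \frac{3}{20 E}$ ($I{\left(E,q \right)} = - \frac{\frac{E}{8} - \frac{3}{5 E}}{4} = - \frac{- \frac{3}{5 E} + \frac{E}{8}}{4} = - \frac{E}{32} + \frac{3}{20 E}$)
$I{\left(u{\left(3 \right)},k{\left(-2,5 \right)} \right)} \left(G{\left(Y{\left(1 \right)} \right)} - 38\right) = \left(- \frac{2 \sqrt{3}}{32} + \frac{3}{20 \cdot 2 \sqrt{3}}\right) \left(2 \cdot 1 - 38\right) = \left(- \frac{\sqrt{3}}{16} + \frac{3 \frac{\sqrt{3}}{6}}{20}\right) \left(2 - 38\right) = \left(- \frac{\sqrt{3}}{16} + \frac{\sqrt{3}}{40}\right) \left(-36\right) = - \frac{3 \sqrt{3}}{80} \left(-36\right) = \frac{27 \sqrt{3}}{20}$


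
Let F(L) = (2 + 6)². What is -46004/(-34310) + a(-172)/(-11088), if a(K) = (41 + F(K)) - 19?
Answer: 126785423/95107320 ≈ 1.3331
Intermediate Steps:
F(L) = 64 (F(L) = 8² = 64)
a(K) = 86 (a(K) = (41 + 64) - 19 = 105 - 19 = 86)
-46004/(-34310) + a(-172)/(-11088) = -46004/(-34310) + 86/(-11088) = -46004*(-1/34310) + 86*(-1/11088) = 23002/17155 - 43/5544 = 126785423/95107320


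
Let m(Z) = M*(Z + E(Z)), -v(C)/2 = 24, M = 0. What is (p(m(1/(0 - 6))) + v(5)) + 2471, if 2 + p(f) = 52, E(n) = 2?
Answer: 2473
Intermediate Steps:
v(C) = -48 (v(C) = -2*24 = -48)
m(Z) = 0 (m(Z) = 0*(Z + 2) = 0*(2 + Z) = 0)
p(f) = 50 (p(f) = -2 + 52 = 50)
(p(m(1/(0 - 6))) + v(5)) + 2471 = (50 - 48) + 2471 = 2 + 2471 = 2473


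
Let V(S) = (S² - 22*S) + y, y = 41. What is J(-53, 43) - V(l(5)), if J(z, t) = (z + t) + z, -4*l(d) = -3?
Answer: -1409/16 ≈ -88.063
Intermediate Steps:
l(d) = ¾ (l(d) = -¼*(-3) = ¾)
J(z, t) = t + 2*z (J(z, t) = (t + z) + z = t + 2*z)
V(S) = 41 + S² - 22*S (V(S) = (S² - 22*S) + 41 = 41 + S² - 22*S)
J(-53, 43) - V(l(5)) = (43 + 2*(-53)) - (41 + (¾)² - 22*¾) = (43 - 106) - (41 + 9/16 - 33/2) = -63 - 1*401/16 = -63 - 401/16 = -1409/16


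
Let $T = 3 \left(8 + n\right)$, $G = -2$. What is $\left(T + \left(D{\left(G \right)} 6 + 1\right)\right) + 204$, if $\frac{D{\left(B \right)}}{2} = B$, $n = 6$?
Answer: $223$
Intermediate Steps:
$D{\left(B \right)} = 2 B$
$T = 42$ ($T = 3 \left(8 + 6\right) = 3 \cdot 14 = 42$)
$\left(T + \left(D{\left(G \right)} 6 + 1\right)\right) + 204 = \left(42 + \left(2 \left(-2\right) 6 + 1\right)\right) + 204 = \left(42 + \left(\left(-4\right) 6 + 1\right)\right) + 204 = \left(42 + \left(-24 + 1\right)\right) + 204 = \left(42 - 23\right) + 204 = 19 + 204 = 223$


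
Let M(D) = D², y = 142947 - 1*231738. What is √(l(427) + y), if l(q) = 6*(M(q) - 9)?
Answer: 9*√12409 ≈ 1002.6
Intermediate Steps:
y = -88791 (y = 142947 - 231738 = -88791)
l(q) = -54 + 6*q² (l(q) = 6*(q² - 9) = 6*(-9 + q²) = -54 + 6*q²)
√(l(427) + y) = √((-54 + 6*427²) - 88791) = √((-54 + 6*182329) - 88791) = √((-54 + 1093974) - 88791) = √(1093920 - 88791) = √1005129 = 9*√12409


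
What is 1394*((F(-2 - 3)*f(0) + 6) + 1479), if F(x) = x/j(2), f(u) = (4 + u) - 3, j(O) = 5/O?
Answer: 2067302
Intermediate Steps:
f(u) = 1 + u
F(x) = 2*x/5 (F(x) = x/((5/2)) = x/((5*(1/2))) = x/(5/2) = x*(2/5) = 2*x/5)
1394*((F(-2 - 3)*f(0) + 6) + 1479) = 1394*(((2*(-2 - 3)/5)*(1 + 0) + 6) + 1479) = 1394*((((2/5)*(-5))*1 + 6) + 1479) = 1394*((-2*1 + 6) + 1479) = 1394*((-2 + 6) + 1479) = 1394*(4 + 1479) = 1394*1483 = 2067302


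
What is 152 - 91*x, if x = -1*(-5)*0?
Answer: 152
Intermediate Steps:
x = 0 (x = 5*0 = 0)
152 - 91*x = 152 - 91*0 = 152 + 0 = 152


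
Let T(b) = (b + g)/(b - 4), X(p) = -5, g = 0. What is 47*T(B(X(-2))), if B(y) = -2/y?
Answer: -47/9 ≈ -5.2222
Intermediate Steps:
T(b) = b/(-4 + b) (T(b) = (b + 0)/(b - 4) = b/(-4 + b))
47*T(B(X(-2))) = 47*((-2/(-5))/(-4 - 2/(-5))) = 47*((-2*(-1/5))/(-4 - 2*(-1/5))) = 47*(2/(5*(-4 + 2/5))) = 47*(2/(5*(-18/5))) = 47*((2/5)*(-5/18)) = 47*(-1/9) = -47/9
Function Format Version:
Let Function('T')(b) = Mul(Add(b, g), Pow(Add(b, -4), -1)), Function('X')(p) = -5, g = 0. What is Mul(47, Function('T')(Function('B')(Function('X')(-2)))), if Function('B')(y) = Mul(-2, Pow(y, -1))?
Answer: Rational(-47, 9) ≈ -5.2222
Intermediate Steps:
Function('T')(b) = Mul(b, Pow(Add(-4, b), -1)) (Function('T')(b) = Mul(Add(b, 0), Pow(Add(b, -4), -1)) = Mul(b, Pow(Add(-4, b), -1)))
Mul(47, Function('T')(Function('B')(Function('X')(-2)))) = Mul(47, Mul(Mul(-2, Pow(-5, -1)), Pow(Add(-4, Mul(-2, Pow(-5, -1))), -1))) = Mul(47, Mul(Mul(-2, Rational(-1, 5)), Pow(Add(-4, Mul(-2, Rational(-1, 5))), -1))) = Mul(47, Mul(Rational(2, 5), Pow(Add(-4, Rational(2, 5)), -1))) = Mul(47, Mul(Rational(2, 5), Pow(Rational(-18, 5), -1))) = Mul(47, Mul(Rational(2, 5), Rational(-5, 18))) = Mul(47, Rational(-1, 9)) = Rational(-47, 9)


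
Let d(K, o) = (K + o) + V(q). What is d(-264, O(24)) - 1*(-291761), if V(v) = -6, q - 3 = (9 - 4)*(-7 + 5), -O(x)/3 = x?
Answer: 291419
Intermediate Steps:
O(x) = -3*x
q = -7 (q = 3 + (9 - 4)*(-7 + 5) = 3 + 5*(-2) = 3 - 10 = -7)
d(K, o) = -6 + K + o (d(K, o) = (K + o) - 6 = -6 + K + o)
d(-264, O(24)) - 1*(-291761) = (-6 - 264 - 3*24) - 1*(-291761) = (-6 - 264 - 72) + 291761 = -342 + 291761 = 291419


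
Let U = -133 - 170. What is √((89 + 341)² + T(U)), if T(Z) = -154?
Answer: √184746 ≈ 429.82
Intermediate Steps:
U = -303
√((89 + 341)² + T(U)) = √((89 + 341)² - 154) = √(430² - 154) = √(184900 - 154) = √184746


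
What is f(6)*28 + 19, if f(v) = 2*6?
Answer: 355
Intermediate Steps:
f(v) = 12
f(6)*28 + 19 = 12*28 + 19 = 336 + 19 = 355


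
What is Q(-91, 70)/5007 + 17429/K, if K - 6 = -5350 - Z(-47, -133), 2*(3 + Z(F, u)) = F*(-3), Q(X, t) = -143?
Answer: -176081695/54190761 ≈ -3.2493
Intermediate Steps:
Z(F, u) = -3 - 3*F/2 (Z(F, u) = -3 + (F*(-3))/2 = -3 + (-3*F)/2 = -3 - 3*F/2)
K = -10823/2 (K = 6 + (-5350 - (-3 - 3/2*(-47))) = 6 + (-5350 - (-3 + 141/2)) = 6 + (-5350 - 1*135/2) = 6 + (-5350 - 135/2) = 6 - 10835/2 = -10823/2 ≈ -5411.5)
Q(-91, 70)/5007 + 17429/K = -143/5007 + 17429/(-10823/2) = -143*1/5007 + 17429*(-2/10823) = -143/5007 - 34858/10823 = -176081695/54190761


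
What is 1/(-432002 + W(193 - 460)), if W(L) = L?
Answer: -1/432269 ≈ -2.3134e-6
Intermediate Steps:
1/(-432002 + W(193 - 460)) = 1/(-432002 + (193 - 460)) = 1/(-432002 - 267) = 1/(-432269) = -1/432269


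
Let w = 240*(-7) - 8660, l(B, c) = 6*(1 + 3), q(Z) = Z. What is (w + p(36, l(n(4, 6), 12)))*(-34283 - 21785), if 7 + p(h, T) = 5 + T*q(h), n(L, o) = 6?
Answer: 531412504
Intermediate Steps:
l(B, c) = 24 (l(B, c) = 6*4 = 24)
w = -10340 (w = -1680 - 8660 = -10340)
p(h, T) = -2 + T*h (p(h, T) = -7 + (5 + T*h) = -2 + T*h)
(w + p(36, l(n(4, 6), 12)))*(-34283 - 21785) = (-10340 + (-2 + 24*36))*(-34283 - 21785) = (-10340 + (-2 + 864))*(-56068) = (-10340 + 862)*(-56068) = -9478*(-56068) = 531412504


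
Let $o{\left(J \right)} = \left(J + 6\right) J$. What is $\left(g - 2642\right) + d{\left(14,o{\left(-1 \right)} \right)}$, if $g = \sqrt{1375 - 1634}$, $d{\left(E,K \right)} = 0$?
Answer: $-2642 + i \sqrt{259} \approx -2642.0 + 16.093 i$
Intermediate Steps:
$o{\left(J \right)} = J \left(6 + J\right)$ ($o{\left(J \right)} = \left(6 + J\right) J = J \left(6 + J\right)$)
$g = i \sqrt{259}$ ($g = \sqrt{-259} = i \sqrt{259} \approx 16.093 i$)
$\left(g - 2642\right) + d{\left(14,o{\left(-1 \right)} \right)} = \left(i \sqrt{259} - 2642\right) + 0 = \left(-2642 + i \sqrt{259}\right) + 0 = -2642 + i \sqrt{259}$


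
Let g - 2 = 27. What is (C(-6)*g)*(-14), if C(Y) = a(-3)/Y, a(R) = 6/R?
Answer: -406/3 ≈ -135.33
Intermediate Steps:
g = 29 (g = 2 + 27 = 29)
C(Y) = -2/Y (C(Y) = (6/(-3))/Y = (6*(-⅓))/Y = -2/Y)
(C(-6)*g)*(-14) = (-2/(-6)*29)*(-14) = (-2*(-⅙)*29)*(-14) = ((⅓)*29)*(-14) = (29/3)*(-14) = -406/3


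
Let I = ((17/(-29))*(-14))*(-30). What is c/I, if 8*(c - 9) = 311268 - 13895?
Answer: -1725181/11424 ≈ -151.01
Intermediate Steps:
I = -7140/29 (I = ((17*(-1/29))*(-14))*(-30) = -17/29*(-14)*(-30) = (238/29)*(-30) = -7140/29 ≈ -246.21)
c = 297445/8 (c = 9 + (311268 - 13895)/8 = 9 + (⅛)*297373 = 9 + 297373/8 = 297445/8 ≈ 37181.)
c/I = 297445/(8*(-7140/29)) = (297445/8)*(-29/7140) = -1725181/11424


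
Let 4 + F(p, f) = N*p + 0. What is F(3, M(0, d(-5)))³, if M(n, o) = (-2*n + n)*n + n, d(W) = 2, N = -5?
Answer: -6859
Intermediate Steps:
M(n, o) = n - n² (M(n, o) = (-n)*n + n = -n² + n = n - n²)
F(p, f) = -4 - 5*p (F(p, f) = -4 + (-5*p + 0) = -4 - 5*p)
F(3, M(0, d(-5)))³ = (-4 - 5*3)³ = (-4 - 15)³ = (-19)³ = -6859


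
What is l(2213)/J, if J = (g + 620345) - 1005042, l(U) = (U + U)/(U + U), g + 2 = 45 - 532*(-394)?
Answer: -1/175046 ≈ -5.7128e-6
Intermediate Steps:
g = 209651 (g = -2 + (45 - 532*(-394)) = -2 + (45 + 209608) = -2 + 209653 = 209651)
l(U) = 1 (l(U) = (2*U)/((2*U)) = (2*U)*(1/(2*U)) = 1)
J = -175046 (J = (209651 + 620345) - 1005042 = 829996 - 1005042 = -175046)
l(2213)/J = 1/(-175046) = 1*(-1/175046) = -1/175046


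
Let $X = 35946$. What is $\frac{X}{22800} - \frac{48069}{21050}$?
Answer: $- \frac{1131033}{1599800} \approx -0.70698$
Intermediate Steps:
$\frac{X}{22800} - \frac{48069}{21050} = \frac{35946}{22800} - \frac{48069}{21050} = 35946 \cdot \frac{1}{22800} - \frac{48069}{21050} = \frac{5991}{3800} - \frac{48069}{21050} = - \frac{1131033}{1599800}$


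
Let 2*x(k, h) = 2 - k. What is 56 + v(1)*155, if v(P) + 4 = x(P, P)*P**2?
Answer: -973/2 ≈ -486.50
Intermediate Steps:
x(k, h) = 1 - k/2 (x(k, h) = (2 - k)/2 = 1 - k/2)
v(P) = -4 + P**2*(1 - P/2) (v(P) = -4 + (1 - P/2)*P**2 = -4 + P**2*(1 - P/2))
56 + v(1)*155 = 56 + (-4 + (1/2)*1**2*(2 - 1*1))*155 = 56 + (-4 + (1/2)*1*(2 - 1))*155 = 56 + (-4 + (1/2)*1*1)*155 = 56 + (-4 + 1/2)*155 = 56 - 7/2*155 = 56 - 1085/2 = -973/2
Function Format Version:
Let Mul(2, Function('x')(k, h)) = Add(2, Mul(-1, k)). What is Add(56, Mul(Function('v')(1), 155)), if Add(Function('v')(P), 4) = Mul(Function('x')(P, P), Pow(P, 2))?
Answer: Rational(-973, 2) ≈ -486.50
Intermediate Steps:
Function('x')(k, h) = Add(1, Mul(Rational(-1, 2), k)) (Function('x')(k, h) = Mul(Rational(1, 2), Add(2, Mul(-1, k))) = Add(1, Mul(Rational(-1, 2), k)))
Function('v')(P) = Add(-4, Mul(Pow(P, 2), Add(1, Mul(Rational(-1, 2), P)))) (Function('v')(P) = Add(-4, Mul(Add(1, Mul(Rational(-1, 2), P)), Pow(P, 2))) = Add(-4, Mul(Pow(P, 2), Add(1, Mul(Rational(-1, 2), P)))))
Add(56, Mul(Function('v')(1), 155)) = Add(56, Mul(Add(-4, Mul(Rational(1, 2), Pow(1, 2), Add(2, Mul(-1, 1)))), 155)) = Add(56, Mul(Add(-4, Mul(Rational(1, 2), 1, Add(2, -1))), 155)) = Add(56, Mul(Add(-4, Mul(Rational(1, 2), 1, 1)), 155)) = Add(56, Mul(Add(-4, Rational(1, 2)), 155)) = Add(56, Mul(Rational(-7, 2), 155)) = Add(56, Rational(-1085, 2)) = Rational(-973, 2)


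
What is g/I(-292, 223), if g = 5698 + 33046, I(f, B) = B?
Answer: 38744/223 ≈ 173.74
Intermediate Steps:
g = 38744
g/I(-292, 223) = 38744/223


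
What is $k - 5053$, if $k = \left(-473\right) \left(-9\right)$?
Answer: $-796$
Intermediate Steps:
$k = 4257$
$k - 5053 = 4257 - 5053 = -796$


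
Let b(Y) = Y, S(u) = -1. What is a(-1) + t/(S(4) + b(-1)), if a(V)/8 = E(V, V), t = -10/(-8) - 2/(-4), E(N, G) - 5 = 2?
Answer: 441/8 ≈ 55.125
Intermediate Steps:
E(N, G) = 7 (E(N, G) = 5 + 2 = 7)
t = 7/4 (t = -10*(-⅛) - 2*(-¼) = 5/4 + ½ = 7/4 ≈ 1.7500)
a(V) = 56 (a(V) = 8*7 = 56)
a(-1) + t/(S(4) + b(-1)) = 56 + 7/(4*(-1 - 1)) = 56 + (7/4)/(-2) = 56 + (7/4)*(-½) = 56 - 7/8 = 441/8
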